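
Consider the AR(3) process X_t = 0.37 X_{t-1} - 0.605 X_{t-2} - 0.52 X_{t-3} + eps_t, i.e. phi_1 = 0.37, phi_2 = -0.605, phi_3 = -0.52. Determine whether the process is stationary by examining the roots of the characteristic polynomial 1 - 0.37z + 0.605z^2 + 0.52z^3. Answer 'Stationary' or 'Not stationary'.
\text{Not stationary}

The AR(p) characteristic polynomial is P(z) = 1 - 0.37z + 0.605z^2 + 0.52z^3.
Stationarity requires all roots to lie outside the unit circle, i.e. |z| > 1 for every root.
Degree 3: look for a simple real root z0 first, then factor out (1 - z/z0) and solve the remaining quadratic.
Testing z0 = -2: P(-2) = 1 + (-0.37)(-2) + (0.605)(-2)^2 + (0.52)(-2)^3
  = 1 + (0.74) + (2.42) + (-4.16) = 0.  So z_0 = -2 is a root, |z_0| = 2.
Divide out the factor (1 + 0.5 z) = (1 - z/z0) (since 1/z0 = -0.5):
  P(z) = (1 + 0.5 z)(1 + (-0.87) z + (1.04) z^2)
  [check: z-coef -0.87 - (-0.5) = -0.37; z^2-coef 1.04 - (-0.5)(-0.87) = 0.605; z^3-coef -(-0.5)(1.04) = 0.52.]
Remaining roots from the quadratic factor 1 + (-0.87) z + (1.04) z^2:
  Set 1 + (-0.87) z + (1.04) z^2 = 0, i.e. a z^2 + b z + c = 0 with a = 1.04, b = -0.87, c = 1.
  Discriminant D = b^2 - 4ac = (-0.87)^2 - 4*(1.04)*1 = 0.7569 - (4.16) = -3.4031.
  D < 0, so the roots are the complex-conjugate pair z = (-b +/- i sqrt(-D)) / (2a) = 0.4183 +/- 0.8869i.
  For a conjugate pair |z|^2 = z * conj(z) = (product of roots) = c/a = 1/(1.04) = 0.961538, so |z| = sqrt(0.961538) = 0.9806 for both roots.
Moduli of all roots: 2.0000, 0.9806, 0.9806.
All moduli strictly greater than 1? No.
Verdict: Not stationary.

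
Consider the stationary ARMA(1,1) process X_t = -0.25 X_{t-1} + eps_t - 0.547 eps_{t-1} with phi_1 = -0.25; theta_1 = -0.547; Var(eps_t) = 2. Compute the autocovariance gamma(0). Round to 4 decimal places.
\gamma(0) = 3.3551

Multiply the model equation by X_{t-k} and take expectations. With theta_0 = psi_0 = 1 and psi_j the MA(infinity) weights, this gives
  gamma(k) - sum_i phi_i gamma(k-i) = c_k,
  c_k = sigma^2 * sum_{j=k..q} theta_j psi_{j-k}   (c_k = 0 for k > q),
using gamma(-m) = gamma(m).
psi-weights needed (psi_j = theta_j + sum_i phi_i psi_{j-i}):
  psi_1 = theta_1 + phi_1 = -0.547 + (-0.25) = -0.797
Right-hand sides:
  c_0 = sigma^2 (1 + theta_1 psi_1) = 2 * (1 + (-0.547)(-0.797)) = 2 * 1.435959 = 2.871918
  c_1 = sigma^2 theta_1 = 2 * (-0.547) = -1.094
  c_2 = 0
Equations for k = 0 and k = 1 (AR order 1):
  gamma(0) = phi_1 gamma(1) + c_0
  gamma(1) = phi_1 gamma(0) + c_1
Substituting the second into the first: gamma(0) (1 - phi_1^2) = c_0 + phi_1 c_1, so
  gamma(0) = (c_0 + phi_1 c_1) / (1 - phi_1^2) = (2.871918 + (-0.25)(-1.094)) / (1 - (-0.25)^2) = 3.145418 / 0.9375 = 3.355113.
Therefore gamma(0) = 3.3551 (to 4 decimal places).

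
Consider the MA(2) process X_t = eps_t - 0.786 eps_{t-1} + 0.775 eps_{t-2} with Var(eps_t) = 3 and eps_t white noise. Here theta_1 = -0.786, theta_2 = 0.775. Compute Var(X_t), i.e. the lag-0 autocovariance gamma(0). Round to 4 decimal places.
\gamma(0) = 6.6553

For an MA(q) process X_t = eps_t + sum_i theta_i eps_{t-i} with
Var(eps_t) = sigma^2, the variance is
  gamma(0) = sigma^2 * (1 + sum_i theta_i^2).
  sum_i theta_i^2 = (-0.786)^2 + (0.775)^2 = 0.617796 + 0.600625 = 1.218421.
  gamma(0) = 3 * (1 + 1.218421) = 3 * 2.218421 = 6.655263, which rounds to 6.6553.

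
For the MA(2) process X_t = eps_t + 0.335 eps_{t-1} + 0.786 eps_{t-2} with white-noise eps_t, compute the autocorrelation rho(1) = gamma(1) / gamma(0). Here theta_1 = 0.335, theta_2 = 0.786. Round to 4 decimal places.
\rho(1) = 0.3458

For an MA(q) process with theta_0 = 1, the autocovariance is
  gamma(k) = sigma^2 * sum_{i=0..q-k} theta_i * theta_{i+k},
and rho(k) = gamma(k) / gamma(0). Sigma^2 cancels.
  numerator   = (1)*(0.335) + (0.335)*(0.786) = 0.59831.
  denominator = (1)^2 + (0.335)^2 + (0.786)^2 = 1.730021.
  rho(1) = 0.59831 / 1.730021 = 0.3458.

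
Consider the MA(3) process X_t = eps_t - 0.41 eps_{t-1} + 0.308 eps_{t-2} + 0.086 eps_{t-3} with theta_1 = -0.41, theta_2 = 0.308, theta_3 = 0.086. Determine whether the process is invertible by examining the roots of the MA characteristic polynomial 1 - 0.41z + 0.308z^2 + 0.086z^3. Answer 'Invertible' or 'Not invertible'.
\text{Invertible}

The MA(q) characteristic polynomial is P(z) = 1 - 0.41z + 0.308z^2 + 0.086z^3.
Invertibility requires all roots to lie outside the unit circle, i.e. |z| > 1 for every root.
Degree 3: look for a simple real root z0 first, then factor out (1 - z/z0) and solve the remaining quadratic.
Testing z0 = -5: P(-5) = 1 + (-0.41)(-5) + (0.308)(-5)^2 + (0.086)(-5)^3
  = 1 + (2.05) + (7.7) + (-10.75) = 0.  So z_0 = -5 is a root, |z_0| = 5.
Divide out the factor (1 + 0.2 z) = (1 - z/z0) (since 1/z0 = -0.2):
  P(z) = (1 + 0.2 z)(1 + (-0.61) z + (0.43) z^2)
  [check: z-coef -0.61 - (-0.2) = -0.41; z^2-coef 0.43 - (-0.2)(-0.61) = 0.308; z^3-coef -(-0.2)(0.43) = 0.086.]
Remaining roots from the quadratic factor 1 + (-0.61) z + (0.43) z^2:
  Set 1 + (-0.61) z + (0.43) z^2 = 0, i.e. a z^2 + b z + c = 0 with a = 0.43, b = -0.61, c = 1.
  Discriminant D = b^2 - 4ac = (-0.61)^2 - 4*(0.43)*1 = 0.3721 - (1.72) = -1.3479.
  D < 0, so the roots are the complex-conjugate pair z = (-b +/- i sqrt(-D)) / (2a) = 0.7093 +/- 1.35i.
  For a conjugate pair |z|^2 = z * conj(z) = (product of roots) = c/a = 1/(0.43) = 2.325581, so |z| = sqrt(2.325581) = 1.525 for both roots.
Moduli of all roots: 5.0000, 1.5250, 1.5250.
All moduli strictly greater than 1? Yes.
Verdict: Invertible.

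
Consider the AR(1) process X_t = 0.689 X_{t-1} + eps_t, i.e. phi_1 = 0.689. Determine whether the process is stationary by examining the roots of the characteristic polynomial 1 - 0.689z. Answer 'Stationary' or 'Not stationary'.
\text{Stationary}

The AR(p) characteristic polynomial is P(z) = 1 - 0.689z.
Stationarity requires all roots to lie outside the unit circle, i.e. |z| > 1 for every root.
This is linear in z: 1 + (-0.689) z = 0  =>  z = -1/(-0.689) = 1.451379,  |z| = 1.451379.
Moduli of all roots: 1.4514.
All moduli strictly greater than 1? Yes.
Verdict: Stationary.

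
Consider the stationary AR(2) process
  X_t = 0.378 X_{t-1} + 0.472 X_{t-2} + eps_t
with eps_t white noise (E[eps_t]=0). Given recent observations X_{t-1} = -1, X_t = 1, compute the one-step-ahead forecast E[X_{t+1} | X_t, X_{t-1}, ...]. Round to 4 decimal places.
E[X_{t+1} \mid \mathcal F_t] = -0.0940

For an AR(p) model X_t = c + sum_i phi_i X_{t-i} + eps_t, the
one-step-ahead conditional mean is
  E[X_{t+1} | X_t, ...] = c + sum_i phi_i X_{t+1-i}.
Substitute known values:
  E[X_{t+1} | ...] = (0.378) * (1) + (0.472) * (-1)
                   = -0.0940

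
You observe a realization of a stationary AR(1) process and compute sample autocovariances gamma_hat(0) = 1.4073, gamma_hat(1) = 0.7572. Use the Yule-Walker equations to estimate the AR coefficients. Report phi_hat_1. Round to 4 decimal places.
\hat\phi_{1} = 0.5381

The Yule-Walker equations for an AR(p) process read, in matrix form,
  Gamma_p phi = r_p,   with   (Gamma_p)_{ij} = gamma(|i - j|),
                       (r_p)_i = gamma(i),   i,j = 1..p.
Substitute the sample gammas (Toeplitz matrix and right-hand side of size 1):
  Gamma_p = [[1.4073]]
  r_p     = [0.7572]
With p = 1 this is the single equation gamma(0) phi_1 = gamma(1):
  phi_hat_1 = gamma(1) / gamma(0) = 0.7572 / 1.4073 = 0.5381.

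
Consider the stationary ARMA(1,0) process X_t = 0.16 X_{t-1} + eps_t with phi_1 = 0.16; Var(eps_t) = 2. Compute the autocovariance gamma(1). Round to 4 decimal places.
\gamma(1) = 0.3284

Multiply the model equation by X_{t-k} and take expectations. With theta_0 = psi_0 = 1 and psi_j the MA(infinity) weights, this gives
  gamma(k) - sum_i phi_i gamma(k-i) = c_k,
  c_k = sigma^2 * sum_{j=k..q} theta_j psi_{j-k}   (c_k = 0 for k > q),
using gamma(-m) = gamma(m).
Pure AR (q = 0): c_0 = sigma^2 = 2, c_k = 0 for k >= 1.
Equations for k = 0 and k = 1 (AR order 1):
  gamma(0) = phi_1 gamma(1) + c_0
  gamma(1) = phi_1 gamma(0) + c_1
Substituting the second into the first: gamma(0) (1 - phi_1^2) = c_0 + phi_1 c_1, so
  gamma(0) = c_0 / (1 - phi_1^2) = 2 / (1 - (0.16)^2) = 2 / 0.9744 = 2.052545.
  gamma(1) = phi_1 gamma(0) = (0.16)(2.052545) = 0.328407.
Therefore gamma(1) = 0.3284 (to 4 decimal places).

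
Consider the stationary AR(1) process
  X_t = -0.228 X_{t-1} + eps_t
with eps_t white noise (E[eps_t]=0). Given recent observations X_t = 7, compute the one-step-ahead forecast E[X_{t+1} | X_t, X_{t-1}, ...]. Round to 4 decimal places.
E[X_{t+1} \mid \mathcal F_t] = -1.5960

For an AR(p) model X_t = c + sum_i phi_i X_{t-i} + eps_t, the
one-step-ahead conditional mean is
  E[X_{t+1} | X_t, ...] = c + sum_i phi_i X_{t+1-i}.
Substitute known values:
  E[X_{t+1} | ...] = (-0.228) * (7)
                   = -1.5960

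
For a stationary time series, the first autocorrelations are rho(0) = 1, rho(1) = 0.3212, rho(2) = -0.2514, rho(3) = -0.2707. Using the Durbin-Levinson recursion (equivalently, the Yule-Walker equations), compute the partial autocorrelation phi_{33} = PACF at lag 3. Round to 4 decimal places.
\phi_{33} = -0.0410

The PACF at lag k is phi_{kk}, the last component of the solution
to the Yule-Walker system G_k phi = r_k where
  (G_k)_{ij} = rho(|i - j|), (r_k)_i = rho(i), i,j = 1..k.
Equivalently, Durbin-Levinson gives phi_{kk} iteratively:
  phi_{11} = rho(1)
  phi_{kk} = [rho(k) - sum_{j=1..k-1} phi_{k-1,j} rho(k-j)]
            / [1 - sum_{j=1..k-1} phi_{k-1,j} rho(j)],
  phi_{k,j} = phi_{k-1,j} - phi_{kk} phi_{k-1,k-j},  j = 1..k-1.
Step k = 1:
  phi_11 = rho(1) = 0.3212.
Step k = 2:
  phi_22 = [rho(2) - phi_11 rho(1)] / [1 - phi_11 rho(1)] = [-0.2514 - (0.3212)(0.3212)] / [1 - (0.3212)(0.3212)]
         = -0.35456944 / 0.89683056 = -0.395358.
  Update: phi_21 = phi_11 - phi_22 phi_11 = 0.3212 - (-0.395358)(0.3212) = 0.448189.
Step k = 3:
  phi_33 = [rho(3) - phi_21 rho(2) - phi_22 rho(1)] / [1 - phi_21 rho(1) - phi_22 rho(2)]
    numerator   = -0.2707 - (0.448189)(-0.2514) - (-0.395358)(0.3212) = -0.03103616
    denominator = 1 - (0.448189)(0.3212) - (-0.395358)(-0.2514) = 0.75664858
  phi_33 = -0.03103616 / 0.75664858 = -0.041.
Therefore phi_{33} = -0.0410.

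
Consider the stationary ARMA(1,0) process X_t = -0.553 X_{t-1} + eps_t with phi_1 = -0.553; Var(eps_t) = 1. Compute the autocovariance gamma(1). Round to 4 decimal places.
\gamma(1) = -0.7966

Multiply the model equation by X_{t-k} and take expectations. With theta_0 = psi_0 = 1 and psi_j the MA(infinity) weights, this gives
  gamma(k) - sum_i phi_i gamma(k-i) = c_k,
  c_k = sigma^2 * sum_{j=k..q} theta_j psi_{j-k}   (c_k = 0 for k > q),
using gamma(-m) = gamma(m).
Pure AR (q = 0): c_0 = sigma^2 = 1, c_k = 0 for k >= 1.
Equations for k = 0 and k = 1 (AR order 1):
  gamma(0) = phi_1 gamma(1) + c_0
  gamma(1) = phi_1 gamma(0) + c_1
Substituting the second into the first: gamma(0) (1 - phi_1^2) = c_0 + phi_1 c_1, so
  gamma(0) = c_0 / (1 - phi_1^2) = 1 / (1 - (-0.553)^2) = 1 / 0.694191 = 1.440526.
  gamma(1) = phi_1 gamma(0) = (-0.553)(1.440526) = -0.796611.
Therefore gamma(1) = -0.7966 (to 4 decimal places).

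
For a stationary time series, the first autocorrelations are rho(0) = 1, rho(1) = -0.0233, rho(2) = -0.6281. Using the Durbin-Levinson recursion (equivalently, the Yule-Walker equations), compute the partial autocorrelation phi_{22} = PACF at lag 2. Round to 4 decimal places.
\phi_{22} = -0.6290

The PACF at lag k is phi_{kk}, the last component of the solution
to the Yule-Walker system G_k phi = r_k where
  (G_k)_{ij} = rho(|i - j|), (r_k)_i = rho(i), i,j = 1..k.
Equivalently, Durbin-Levinson gives phi_{kk} iteratively:
  phi_{11} = rho(1)
  phi_{kk} = [rho(k) - sum_{j=1..k-1} phi_{k-1,j} rho(k-j)]
            / [1 - sum_{j=1..k-1} phi_{k-1,j} rho(j)],
  phi_{k,j} = phi_{k-1,j} - phi_{kk} phi_{k-1,k-j},  j = 1..k-1.
Step k = 1:
  phi_11 = rho(1) = -0.0233.
Step k = 2:
  phi_22 = [rho(2) - phi_11 rho(1)] / [1 - phi_11 rho(1)] = [-0.6281 - (-0.0233)(-0.0233)] / [1 - (-0.0233)(-0.0233)]
         = -0.62864289 / 0.99945711 = -0.629.
Therefore phi_{22} = -0.6290.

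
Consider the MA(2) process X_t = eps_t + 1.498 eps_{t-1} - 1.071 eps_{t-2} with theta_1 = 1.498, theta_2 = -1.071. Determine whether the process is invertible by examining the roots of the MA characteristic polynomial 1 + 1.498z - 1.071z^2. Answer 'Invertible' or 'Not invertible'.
\text{Not invertible}

The MA(q) characteristic polynomial is P(z) = 1 + 1.498z - 1.071z^2.
Invertibility requires all roots to lie outside the unit circle, i.e. |z| > 1 for every root.
Set 1 + (1.498) z + (-1.071) z^2 = 0, i.e. a z^2 + b z + c = 0 with a = -1.071, b = 1.498, c = 1.
Discriminant D = b^2 - 4ac = (1.498)^2 - 4*(-1.071)*1 = 2.244004 - (-4.284) = 6.528004.
D >= 0, so the roots are real: z = (-b +/- sqrt(D)) / (2a) = (-1.498 +/- 2.554996) / (-2.142).
  z_1 = (-1.498 + 2.554996) / (-2.142) = -0.4935,   |z_1| = 0.4935.
  z_2 = (-1.498 - 2.554996) / (-2.142) = 1.8922,   |z_2| = 1.8922.
Moduli of all roots: 0.4935, 1.8922.
All moduli strictly greater than 1? No.
Verdict: Not invertible.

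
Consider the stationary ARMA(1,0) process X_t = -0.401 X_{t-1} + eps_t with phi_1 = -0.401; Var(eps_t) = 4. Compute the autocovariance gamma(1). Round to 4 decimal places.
\gamma(1) = -1.9113

Multiply the model equation by X_{t-k} and take expectations. With theta_0 = psi_0 = 1 and psi_j the MA(infinity) weights, this gives
  gamma(k) - sum_i phi_i gamma(k-i) = c_k,
  c_k = sigma^2 * sum_{j=k..q} theta_j psi_{j-k}   (c_k = 0 for k > q),
using gamma(-m) = gamma(m).
Pure AR (q = 0): c_0 = sigma^2 = 4, c_k = 0 for k >= 1.
Equations for k = 0 and k = 1 (AR order 1):
  gamma(0) = phi_1 gamma(1) + c_0
  gamma(1) = phi_1 gamma(0) + c_1
Substituting the second into the first: gamma(0) (1 - phi_1^2) = c_0 + phi_1 c_1, so
  gamma(0) = c_0 / (1 - phi_1^2) = 4 / (1 - (-0.401)^2) = 4 / 0.839199 = 4.76645.
  gamma(1) = phi_1 gamma(0) = (-0.401)(4.76645) = -1.911346.
Therefore gamma(1) = -1.9113 (to 4 decimal places).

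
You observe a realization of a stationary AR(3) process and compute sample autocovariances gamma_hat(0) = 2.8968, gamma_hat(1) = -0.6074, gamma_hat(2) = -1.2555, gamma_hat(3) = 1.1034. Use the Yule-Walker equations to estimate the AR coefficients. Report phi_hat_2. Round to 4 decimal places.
\hat\phi_{2} = -0.4380

The Yule-Walker equations for an AR(p) process read, in matrix form,
  Gamma_p phi = r_p,   with   (Gamma_p)_{ij} = gamma(|i - j|),
                       (r_p)_i = gamma(i),   i,j = 1..p.
Substitute the sample gammas (Toeplitz matrix and right-hand side of size 3):
  Gamma_p = [[2.8968, -0.6074, -1.2555], [-0.6074, 2.8968, -0.6074], [-1.2555, -0.6074, 2.8968]]
  r_p     = [-0.6074, -1.2555, 1.1034]
Written out (R1..R3):
  (R1) 2.8968 phi_1 - 0.6074 phi_2 - 1.2555 phi_3 = -0.6074
  (R2) -0.6074 phi_1 + 2.8968 phi_2 - 0.6074 phi_3 = -1.2555
  (R3) -1.2555 phi_1 - 0.6074 phi_2 + 2.8968 phi_3 = 1.1034
Gaussian elimination:
  R2 <- R2 - (-0.6074/2.8968) R1 = R2 - (-0.20968) R1:  2.769441 phi_2 - 0.870653 phi_3 = -1.382859
  R3 <- R3 - (-1.2555/2.8968) R1 = R3 - (-0.433409) R1:  -0.870653 phi_2 + 2.352655 phi_3 = 0.840147
  R3 <- R3 - (-0.870653/2.769441) R2 = R3 - (-0.314379) R2:  2.07894 phi_3 = 0.405406
Back-substitution:
  phi_hat_3 = 0.405406 / 2.07894 = 0.195006
  phi_hat_2 = (-1.382859 - (-0.870653)(0.195006)) / 2.769441 = -0.438022
  phi_hat_1 = (-0.6074 - (-0.6074)(-0.438022) - (-1.2555)(0.195006)) / 2.8968 = -0.217007
So phi_hat = [-0.2170, -0.4380, 0.1950].
Therefore phi_hat_2 = -0.4380.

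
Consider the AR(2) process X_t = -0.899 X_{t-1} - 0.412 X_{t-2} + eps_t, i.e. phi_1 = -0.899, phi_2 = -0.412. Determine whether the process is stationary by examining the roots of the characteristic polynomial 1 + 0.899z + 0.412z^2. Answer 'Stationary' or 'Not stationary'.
\text{Stationary}

The AR(p) characteristic polynomial is P(z) = 1 + 0.899z + 0.412z^2.
Stationarity requires all roots to lie outside the unit circle, i.e. |z| > 1 for every root.
Set 1 + (0.899) z + (0.412) z^2 = 0, i.e. a z^2 + b z + c = 0 with a = 0.412, b = 0.899, c = 1.
Discriminant D = b^2 - 4ac = (0.899)^2 - 4*(0.412)*1 = 0.808201 - (1.648) = -0.839799.
D < 0, so the roots are the complex-conjugate pair z = (-b +/- i sqrt(-D)) / (2a) = -1.091 +/- 1.1121i.
For a conjugate pair |z|^2 = z * conj(z) = (product of roots) = c/a = 1/(0.412) = 2.427184, so |z| = sqrt(2.427184) = 1.5579 for both roots.
Moduli of all roots: 1.5579, 1.5579.
All moduli strictly greater than 1? Yes.
Verdict: Stationary.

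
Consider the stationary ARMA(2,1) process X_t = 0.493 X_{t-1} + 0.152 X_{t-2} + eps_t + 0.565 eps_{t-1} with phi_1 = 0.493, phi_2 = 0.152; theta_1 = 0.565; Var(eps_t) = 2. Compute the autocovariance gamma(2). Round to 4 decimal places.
\gamma(2) = 3.3375

Multiply the model equation by X_{t-k} and take expectations. With theta_0 = psi_0 = 1 and psi_j the MA(infinity) weights, this gives
  gamma(k) - sum_i phi_i gamma(k-i) = c_k,
  c_k = sigma^2 * sum_{j=k..q} theta_j psi_{j-k}   (c_k = 0 for k > q),
using gamma(-m) = gamma(m).
psi-weights needed (psi_j = theta_j + sum_i phi_i psi_{j-i}):
  psi_1 = theta_1 + phi_1 = 0.565 + (0.493) = 1.058
Right-hand sides:
  c_0 = sigma^2 (1 + theta_1 psi_1) = 2 * (1 + (0.565)(1.058)) = 2 * 1.59777 = 3.19554
  c_1 = sigma^2 theta_1 = 2 * (0.565) = 1.13
  c_2 = 0
Equations for k = 0, 1, 2 (AR order 2, c_2 = 0):
  (E0) gamma(0) = phi_1 gamma(1) + phi_2 gamma(2) + c_0
  (E1) gamma(1) = phi_1 gamma(0) + phi_2 gamma(1) + c_1
  (E2) gamma(2) = phi_1 gamma(1) + phi_2 gamma(0)
From (E1): gamma(1) = A gamma(0) + B with
  A = phi_1 / (1 - phi_2) = 0.493 / 0.848 = 0.581368,   B = c_1 / (1 - phi_2) = 1.13 / 0.848 = 1.332547.
Insert (E2) into (E0): gamma(0) (1 - phi_2^2) = phi_1 (1 + phi_2) gamma(1) + c_0.
  phi_1 (1 + phi_2) = (0.493)(1.152) = 0.567936,   1 - phi_2^2 = 0.976896.
Replace gamma(1) by A gamma(0) + B and collect gamma(0):
  gamma(0) [0.976896 - (0.567936)(0.581368)] = (0.567936)(1.332547) + 3.19554
  gamma(0) * 0.646716 = 3.952342
  gamma(0) = 3.952342 / 0.646716 = 6.1114.
  gamma(1) = A gamma(0) + B = (0.581368)(6.1114) + (1.332547) = 4.885519.
  gamma(2) = phi_1 gamma(1) + phi_2 gamma(0) = (0.493)(4.885519) + (0.152)(6.1114) = 3.337494.
Therefore gamma(2) = 3.3375 (to 4 decimal places).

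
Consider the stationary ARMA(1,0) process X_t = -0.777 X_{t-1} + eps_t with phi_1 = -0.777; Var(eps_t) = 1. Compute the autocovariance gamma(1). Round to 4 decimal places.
\gamma(1) = -1.9608

Multiply the model equation by X_{t-k} and take expectations. With theta_0 = psi_0 = 1 and psi_j the MA(infinity) weights, this gives
  gamma(k) - sum_i phi_i gamma(k-i) = c_k,
  c_k = sigma^2 * sum_{j=k..q} theta_j psi_{j-k}   (c_k = 0 for k > q),
using gamma(-m) = gamma(m).
Pure AR (q = 0): c_0 = sigma^2 = 1, c_k = 0 for k >= 1.
Equations for k = 0 and k = 1 (AR order 1):
  gamma(0) = phi_1 gamma(1) + c_0
  gamma(1) = phi_1 gamma(0) + c_1
Substituting the second into the first: gamma(0) (1 - phi_1^2) = c_0 + phi_1 c_1, so
  gamma(0) = c_0 / (1 - phi_1^2) = 1 / (1 - (-0.777)^2) = 1 / 0.396271 = 2.523526.
  gamma(1) = phi_1 gamma(0) = (-0.777)(2.523526) = -1.960779.
Therefore gamma(1) = -1.9608 (to 4 decimal places).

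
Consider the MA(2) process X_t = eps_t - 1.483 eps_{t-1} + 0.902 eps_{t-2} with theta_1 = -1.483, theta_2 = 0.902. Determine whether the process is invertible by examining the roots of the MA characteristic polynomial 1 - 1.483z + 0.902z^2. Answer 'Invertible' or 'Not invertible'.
\text{Invertible}

The MA(q) characteristic polynomial is P(z) = 1 - 1.483z + 0.902z^2.
Invertibility requires all roots to lie outside the unit circle, i.e. |z| > 1 for every root.
Set 1 + (-1.483) z + (0.902) z^2 = 0, i.e. a z^2 + b z + c = 0 with a = 0.902, b = -1.483, c = 1.
Discriminant D = b^2 - 4ac = (-1.483)^2 - 4*(0.902)*1 = 2.199289 - (3.608) = -1.408711.
D < 0, so the roots are the complex-conjugate pair z = (-b +/- i sqrt(-D)) / (2a) = 0.8221 +/- 0.6579i.
For a conjugate pair |z|^2 = z * conj(z) = (product of roots) = c/a = 1/(0.902) = 1.108647, so |z| = sqrt(1.108647) = 1.0529 for both roots.
Moduli of all roots: 1.0529, 1.0529.
All moduli strictly greater than 1? Yes.
Verdict: Invertible.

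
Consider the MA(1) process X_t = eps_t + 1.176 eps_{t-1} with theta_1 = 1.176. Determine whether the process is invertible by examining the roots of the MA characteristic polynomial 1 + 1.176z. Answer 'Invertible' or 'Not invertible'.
\text{Not invertible}

The MA(q) characteristic polynomial is P(z) = 1 + 1.176z.
Invertibility requires all roots to lie outside the unit circle, i.e. |z| > 1 for every root.
This is linear in z: 1 + (1.176) z = 0  =>  z = -1/(1.176) = -0.85034,  |z| = 0.85034.
Moduli of all roots: 0.8503.
All moduli strictly greater than 1? No.
Verdict: Not invertible.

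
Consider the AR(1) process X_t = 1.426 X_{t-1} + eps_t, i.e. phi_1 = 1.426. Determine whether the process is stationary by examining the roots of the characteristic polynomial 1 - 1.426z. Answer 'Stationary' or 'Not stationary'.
\text{Not stationary}

The AR(p) characteristic polynomial is P(z) = 1 - 1.426z.
Stationarity requires all roots to lie outside the unit circle, i.e. |z| > 1 for every root.
This is linear in z: 1 + (-1.426) z = 0  =>  z = -1/(-1.426) = 0.701262,  |z| = 0.701262.
Moduli of all roots: 0.7013.
All moduli strictly greater than 1? No.
Verdict: Not stationary.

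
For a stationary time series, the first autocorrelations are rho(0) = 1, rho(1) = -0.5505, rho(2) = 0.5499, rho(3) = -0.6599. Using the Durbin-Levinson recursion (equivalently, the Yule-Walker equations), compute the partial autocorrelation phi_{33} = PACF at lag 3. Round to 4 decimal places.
\phi_{33} = -0.4420

The PACF at lag k is phi_{kk}, the last component of the solution
to the Yule-Walker system G_k phi = r_k where
  (G_k)_{ij} = rho(|i - j|), (r_k)_i = rho(i), i,j = 1..k.
Equivalently, Durbin-Levinson gives phi_{kk} iteratively:
  phi_{11} = rho(1)
  phi_{kk} = [rho(k) - sum_{j=1..k-1} phi_{k-1,j} rho(k-j)]
            / [1 - sum_{j=1..k-1} phi_{k-1,j} rho(j)],
  phi_{k,j} = phi_{k-1,j} - phi_{kk} phi_{k-1,k-j},  j = 1..k-1.
Step k = 1:
  phi_11 = rho(1) = -0.5505.
Step k = 2:
  phi_22 = [rho(2) - phi_11 rho(1)] / [1 - phi_11 rho(1)] = [0.5499 - (-0.5505)(-0.5505)] / [1 - (-0.5505)(-0.5505)]
         = 0.24684975 / 0.69694975 = 0.354186.
  Update: phi_21 = phi_11 - phi_22 phi_11 = -0.5505 - (0.354186)(-0.5505) = -0.355521.
Step k = 3:
  phi_33 = [rho(3) - phi_21 rho(2) - phi_22 rho(1)] / [1 - phi_21 rho(1) - phi_22 rho(2)]
    numerator   = -0.6599 - (-0.355521)(0.5499) - (0.354186)(-0.5505) = -0.26941986
    denominator = 1 - (-0.355521)(-0.5505) - (0.354186)(0.5499) = 0.60951906
  phi_33 = -0.26941986 / 0.60951906 = -0.442.
Therefore phi_{33} = -0.4420.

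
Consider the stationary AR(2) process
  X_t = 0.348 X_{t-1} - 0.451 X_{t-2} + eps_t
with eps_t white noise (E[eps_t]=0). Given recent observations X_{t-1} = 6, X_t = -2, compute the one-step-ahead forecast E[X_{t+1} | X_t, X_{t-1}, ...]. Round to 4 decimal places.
E[X_{t+1} \mid \mathcal F_t] = -3.4020

For an AR(p) model X_t = c + sum_i phi_i X_{t-i} + eps_t, the
one-step-ahead conditional mean is
  E[X_{t+1} | X_t, ...] = c + sum_i phi_i X_{t+1-i}.
Substitute known values:
  E[X_{t+1} | ...] = (0.348) * (-2) + (-0.451) * (6)
                   = -3.4020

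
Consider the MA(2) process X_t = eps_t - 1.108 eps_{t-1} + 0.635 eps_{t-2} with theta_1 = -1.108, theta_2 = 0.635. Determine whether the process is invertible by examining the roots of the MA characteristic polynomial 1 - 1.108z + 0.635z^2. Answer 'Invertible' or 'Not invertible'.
\text{Invertible}

The MA(q) characteristic polynomial is P(z) = 1 - 1.108z + 0.635z^2.
Invertibility requires all roots to lie outside the unit circle, i.e. |z| > 1 for every root.
Set 1 + (-1.108) z + (0.635) z^2 = 0, i.e. a z^2 + b z + c = 0 with a = 0.635, b = -1.108, c = 1.
Discriminant D = b^2 - 4ac = (-1.108)^2 - 4*(0.635)*1 = 1.227664 - (2.54) = -1.312336.
D < 0, so the roots are the complex-conjugate pair z = (-b +/- i sqrt(-D)) / (2a) = 0.8724 +/- 0.902i.
For a conjugate pair |z|^2 = z * conj(z) = (product of roots) = c/a = 1/(0.635) = 1.574803, so |z| = sqrt(1.574803) = 1.2549 for both roots.
Moduli of all roots: 1.2549, 1.2549.
All moduli strictly greater than 1? Yes.
Verdict: Invertible.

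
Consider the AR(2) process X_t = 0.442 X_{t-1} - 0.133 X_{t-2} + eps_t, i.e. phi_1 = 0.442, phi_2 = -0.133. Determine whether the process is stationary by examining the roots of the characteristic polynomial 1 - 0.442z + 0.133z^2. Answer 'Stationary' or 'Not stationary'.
\text{Stationary}

The AR(p) characteristic polynomial is P(z) = 1 - 0.442z + 0.133z^2.
Stationarity requires all roots to lie outside the unit circle, i.e. |z| > 1 for every root.
Set 1 + (-0.442) z + (0.133) z^2 = 0, i.e. a z^2 + b z + c = 0 with a = 0.133, b = -0.442, c = 1.
Discriminant D = b^2 - 4ac = (-0.442)^2 - 4*(0.133)*1 = 0.195364 - (0.532) = -0.336636.
D < 0, so the roots are the complex-conjugate pair z = (-b +/- i sqrt(-D)) / (2a) = 1.6617 +/- 2.1812i.
For a conjugate pair |z|^2 = z * conj(z) = (product of roots) = c/a = 1/(0.133) = 7.518797, so |z| = sqrt(7.518797) = 2.742 for both roots.
Moduli of all roots: 2.7420, 2.7420.
All moduli strictly greater than 1? Yes.
Verdict: Stationary.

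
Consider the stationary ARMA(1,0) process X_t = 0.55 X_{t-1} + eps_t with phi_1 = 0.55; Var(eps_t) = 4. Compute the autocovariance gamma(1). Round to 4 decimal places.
\gamma(1) = 3.1541

Multiply the model equation by X_{t-k} and take expectations. With theta_0 = psi_0 = 1 and psi_j the MA(infinity) weights, this gives
  gamma(k) - sum_i phi_i gamma(k-i) = c_k,
  c_k = sigma^2 * sum_{j=k..q} theta_j psi_{j-k}   (c_k = 0 for k > q),
using gamma(-m) = gamma(m).
Pure AR (q = 0): c_0 = sigma^2 = 4, c_k = 0 for k >= 1.
Equations for k = 0 and k = 1 (AR order 1):
  gamma(0) = phi_1 gamma(1) + c_0
  gamma(1) = phi_1 gamma(0) + c_1
Substituting the second into the first: gamma(0) (1 - phi_1^2) = c_0 + phi_1 c_1, so
  gamma(0) = c_0 / (1 - phi_1^2) = 4 / (1 - (0.55)^2) = 4 / 0.6975 = 5.734767.
  gamma(1) = phi_1 gamma(0) = (0.55)(5.734767) = 3.154122.
Therefore gamma(1) = 3.1541 (to 4 decimal places).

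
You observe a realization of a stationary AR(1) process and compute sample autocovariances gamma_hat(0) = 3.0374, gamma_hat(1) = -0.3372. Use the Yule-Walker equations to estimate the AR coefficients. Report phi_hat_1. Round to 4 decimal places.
\hat\phi_{1} = -0.1110

The Yule-Walker equations for an AR(p) process read, in matrix form,
  Gamma_p phi = r_p,   with   (Gamma_p)_{ij} = gamma(|i - j|),
                       (r_p)_i = gamma(i),   i,j = 1..p.
Substitute the sample gammas (Toeplitz matrix and right-hand side of size 1):
  Gamma_p = [[3.0374]]
  r_p     = [-0.3372]
With p = 1 this is the single equation gamma(0) phi_1 = gamma(1):
  phi_hat_1 = gamma(1) / gamma(0) = -0.3372 / 3.0374 = -0.1110.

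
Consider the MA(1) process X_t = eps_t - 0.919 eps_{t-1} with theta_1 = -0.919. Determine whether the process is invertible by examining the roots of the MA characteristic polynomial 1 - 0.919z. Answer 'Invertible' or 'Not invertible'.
\text{Invertible}

The MA(q) characteristic polynomial is P(z) = 1 - 0.919z.
Invertibility requires all roots to lie outside the unit circle, i.e. |z| > 1 for every root.
This is linear in z: 1 + (-0.919) z = 0  =>  z = -1/(-0.919) = 1.088139,  |z| = 1.088139.
Moduli of all roots: 1.0881.
All moduli strictly greater than 1? Yes.
Verdict: Invertible.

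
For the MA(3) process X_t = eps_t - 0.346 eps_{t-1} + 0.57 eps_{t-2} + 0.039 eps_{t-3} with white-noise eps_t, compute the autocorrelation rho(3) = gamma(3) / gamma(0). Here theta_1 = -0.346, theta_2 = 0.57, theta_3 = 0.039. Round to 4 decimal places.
\rho(3) = 0.0270

For an MA(q) process with theta_0 = 1, the autocovariance is
  gamma(k) = sigma^2 * sum_{i=0..q-k} theta_i * theta_{i+k},
and rho(k) = gamma(k) / gamma(0). Sigma^2 cancels.
  numerator   = (1)*(0.039) = 0.039.
  denominator = (1)^2 + (-0.346)^2 + (0.57)^2 + (0.039)^2 = 1.446137.
  rho(3) = 0.039 / 1.446137 = 0.0270.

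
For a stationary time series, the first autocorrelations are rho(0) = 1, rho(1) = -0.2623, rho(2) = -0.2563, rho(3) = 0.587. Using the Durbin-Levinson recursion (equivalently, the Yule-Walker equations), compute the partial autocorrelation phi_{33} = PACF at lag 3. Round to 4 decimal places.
\phi_{33} = 0.4950

The PACF at lag k is phi_{kk}, the last component of the solution
to the Yule-Walker system G_k phi = r_k where
  (G_k)_{ij} = rho(|i - j|), (r_k)_i = rho(i), i,j = 1..k.
Equivalently, Durbin-Levinson gives phi_{kk} iteratively:
  phi_{11} = rho(1)
  phi_{kk} = [rho(k) - sum_{j=1..k-1} phi_{k-1,j} rho(k-j)]
            / [1 - sum_{j=1..k-1} phi_{k-1,j} rho(j)],
  phi_{k,j} = phi_{k-1,j} - phi_{kk} phi_{k-1,k-j},  j = 1..k-1.
Step k = 1:
  phi_11 = rho(1) = -0.2623.
Step k = 2:
  phi_22 = [rho(2) - phi_11 rho(1)] / [1 - phi_11 rho(1)] = [-0.2563 - (-0.2623)(-0.2623)] / [1 - (-0.2623)(-0.2623)]
         = -0.32510129 / 0.93119871 = -0.349121.
  Update: phi_21 = phi_11 - phi_22 phi_11 = -0.2623 - (-0.349121)(-0.2623) = -0.353875.
Step k = 3:
  phi_33 = [rho(3) - phi_21 rho(2) - phi_22 rho(1)] / [1 - phi_21 rho(1) - phi_22 rho(2)]
    numerator   = 0.587 - (-0.353875)(-0.2563) - (-0.349121)(-0.2623) = 0.40472745
    denominator = 1 - (-0.353875)(-0.2623) - (-0.349121)(-0.2563) = 0.81769893
  phi_33 = 0.40472745 / 0.81769893 = 0.495.
Therefore phi_{33} = 0.4950.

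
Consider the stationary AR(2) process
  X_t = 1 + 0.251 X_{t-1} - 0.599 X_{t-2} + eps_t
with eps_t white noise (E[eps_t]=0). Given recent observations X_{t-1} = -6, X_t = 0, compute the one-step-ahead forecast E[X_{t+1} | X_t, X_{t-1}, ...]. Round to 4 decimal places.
E[X_{t+1} \mid \mathcal F_t] = 4.5940

For an AR(p) model X_t = c + sum_i phi_i X_{t-i} + eps_t, the
one-step-ahead conditional mean is
  E[X_{t+1} | X_t, ...] = c + sum_i phi_i X_{t+1-i}.
Substitute known values:
  E[X_{t+1} | ...] = 1 + (0.251) * (0) + (-0.599) * (-6)
                   = 4.5940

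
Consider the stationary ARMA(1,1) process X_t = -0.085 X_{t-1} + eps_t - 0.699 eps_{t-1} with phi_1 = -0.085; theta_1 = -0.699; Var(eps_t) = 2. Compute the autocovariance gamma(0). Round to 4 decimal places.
\gamma(0) = 3.2383

Multiply the model equation by X_{t-k} and take expectations. With theta_0 = psi_0 = 1 and psi_j the MA(infinity) weights, this gives
  gamma(k) - sum_i phi_i gamma(k-i) = c_k,
  c_k = sigma^2 * sum_{j=k..q} theta_j psi_{j-k}   (c_k = 0 for k > q),
using gamma(-m) = gamma(m).
psi-weights needed (psi_j = theta_j + sum_i phi_i psi_{j-i}):
  psi_1 = theta_1 + phi_1 = -0.699 + (-0.085) = -0.784
Right-hand sides:
  c_0 = sigma^2 (1 + theta_1 psi_1) = 2 * (1 + (-0.699)(-0.784)) = 2 * 1.548016 = 3.096032
  c_1 = sigma^2 theta_1 = 2 * (-0.699) = -1.398
  c_2 = 0
Equations for k = 0 and k = 1 (AR order 1):
  gamma(0) = phi_1 gamma(1) + c_0
  gamma(1) = phi_1 gamma(0) + c_1
Substituting the second into the first: gamma(0) (1 - phi_1^2) = c_0 + phi_1 c_1, so
  gamma(0) = (c_0 + phi_1 c_1) / (1 - phi_1^2) = (3.096032 + (-0.085)(-1.398)) / (1 - (-0.085)^2) = 3.214862 / 0.992775 = 3.238258.
Therefore gamma(0) = 3.2383 (to 4 decimal places).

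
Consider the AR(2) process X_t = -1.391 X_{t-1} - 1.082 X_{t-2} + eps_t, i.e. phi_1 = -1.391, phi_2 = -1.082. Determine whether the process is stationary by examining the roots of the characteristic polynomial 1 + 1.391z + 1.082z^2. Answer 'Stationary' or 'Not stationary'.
\text{Not stationary}

The AR(p) characteristic polynomial is P(z) = 1 + 1.391z + 1.082z^2.
Stationarity requires all roots to lie outside the unit circle, i.e. |z| > 1 for every root.
Set 1 + (1.391) z + (1.082) z^2 = 0, i.e. a z^2 + b z + c = 0 with a = 1.082, b = 1.391, c = 1.
Discriminant D = b^2 - 4ac = (1.391)^2 - 4*(1.082)*1 = 1.934881 - (4.328) = -2.393119.
D < 0, so the roots are the complex-conjugate pair z = (-b +/- i sqrt(-D)) / (2a) = -0.6428 +/- 0.7149i.
For a conjugate pair |z|^2 = z * conj(z) = (product of roots) = c/a = 1/(1.082) = 0.924214, so |z| = sqrt(0.924214) = 0.9614 for both roots.
Moduli of all roots: 0.9614, 0.9614.
All moduli strictly greater than 1? No.
Verdict: Not stationary.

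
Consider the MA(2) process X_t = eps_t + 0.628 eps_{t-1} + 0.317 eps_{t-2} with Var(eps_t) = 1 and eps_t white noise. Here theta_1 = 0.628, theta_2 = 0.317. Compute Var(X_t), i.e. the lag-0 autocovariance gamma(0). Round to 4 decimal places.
\gamma(0) = 1.4949

For an MA(q) process X_t = eps_t + sum_i theta_i eps_{t-i} with
Var(eps_t) = sigma^2, the variance is
  gamma(0) = sigma^2 * (1 + sum_i theta_i^2).
  sum_i theta_i^2 = (0.628)^2 + (0.317)^2 = 0.394384 + 0.100489 = 0.494873.
  gamma(0) = 1 * (1 + 0.494873) = 1 * 1.494873 = 1.494873, which rounds to 1.4949.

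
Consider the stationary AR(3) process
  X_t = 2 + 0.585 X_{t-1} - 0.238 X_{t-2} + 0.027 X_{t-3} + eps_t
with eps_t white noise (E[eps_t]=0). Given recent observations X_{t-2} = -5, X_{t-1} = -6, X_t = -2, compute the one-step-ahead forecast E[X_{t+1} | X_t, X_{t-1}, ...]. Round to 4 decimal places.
E[X_{t+1} \mid \mathcal F_t] = 2.1230

For an AR(p) model X_t = c + sum_i phi_i X_{t-i} + eps_t, the
one-step-ahead conditional mean is
  E[X_{t+1} | X_t, ...] = c + sum_i phi_i X_{t+1-i}.
Substitute known values:
  E[X_{t+1} | ...] = 2 + (0.585) * (-2) + (-0.238) * (-6) + (0.027) * (-5)
                   = 2.1230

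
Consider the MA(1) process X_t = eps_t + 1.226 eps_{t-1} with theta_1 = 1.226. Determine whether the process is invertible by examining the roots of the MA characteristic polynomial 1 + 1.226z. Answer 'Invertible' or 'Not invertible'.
\text{Not invertible}

The MA(q) characteristic polynomial is P(z) = 1 + 1.226z.
Invertibility requires all roots to lie outside the unit circle, i.e. |z| > 1 for every root.
This is linear in z: 1 + (1.226) z = 0  =>  z = -1/(1.226) = -0.815661,  |z| = 0.815661.
Moduli of all roots: 0.8157.
All moduli strictly greater than 1? No.
Verdict: Not invertible.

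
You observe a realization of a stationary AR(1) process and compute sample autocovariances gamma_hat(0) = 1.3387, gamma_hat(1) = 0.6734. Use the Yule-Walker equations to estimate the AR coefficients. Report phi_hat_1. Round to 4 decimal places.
\hat\phi_{1} = 0.5030

The Yule-Walker equations for an AR(p) process read, in matrix form,
  Gamma_p phi = r_p,   with   (Gamma_p)_{ij} = gamma(|i - j|),
                       (r_p)_i = gamma(i),   i,j = 1..p.
Substitute the sample gammas (Toeplitz matrix and right-hand side of size 1):
  Gamma_p = [[1.3387]]
  r_p     = [0.6734]
With p = 1 this is the single equation gamma(0) phi_1 = gamma(1):
  phi_hat_1 = gamma(1) / gamma(0) = 0.6734 / 1.3387 = 0.5030.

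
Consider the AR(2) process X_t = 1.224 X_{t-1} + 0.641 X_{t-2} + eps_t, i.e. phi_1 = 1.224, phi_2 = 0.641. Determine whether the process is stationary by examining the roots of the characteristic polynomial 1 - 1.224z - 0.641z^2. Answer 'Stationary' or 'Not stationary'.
\text{Not stationary}

The AR(p) characteristic polynomial is P(z) = 1 - 1.224z - 0.641z^2.
Stationarity requires all roots to lie outside the unit circle, i.e. |z| > 1 for every root.
Set 1 + (-1.224) z + (-0.641) z^2 = 0, i.e. a z^2 + b z + c = 0 with a = -0.641, b = -1.224, c = 1.
Discriminant D = b^2 - 4ac = (-1.224)^2 - 4*(-0.641)*1 = 1.498176 - (-2.564) = 4.062176.
D >= 0, so the roots are real: z = (-b +/- sqrt(D)) / (2a) = (1.224 +/- 2.015484) / (-1.282).
  z_1 = (1.224 + 2.015484) / (-1.282) = -2.5269,   |z_1| = 2.5269.
  z_2 = (1.224 - 2.015484) / (-1.282) = 0.6174,   |z_2| = 0.6174.
Moduli of all roots: 2.5269, 0.6174.
All moduli strictly greater than 1? No.
Verdict: Not stationary.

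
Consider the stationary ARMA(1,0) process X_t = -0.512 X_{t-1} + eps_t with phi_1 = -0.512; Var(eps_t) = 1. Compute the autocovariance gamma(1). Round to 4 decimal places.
\gamma(1) = -0.6939

Multiply the model equation by X_{t-k} and take expectations. With theta_0 = psi_0 = 1 and psi_j the MA(infinity) weights, this gives
  gamma(k) - sum_i phi_i gamma(k-i) = c_k,
  c_k = sigma^2 * sum_{j=k..q} theta_j psi_{j-k}   (c_k = 0 for k > q),
using gamma(-m) = gamma(m).
Pure AR (q = 0): c_0 = sigma^2 = 1, c_k = 0 for k >= 1.
Equations for k = 0 and k = 1 (AR order 1):
  gamma(0) = phi_1 gamma(1) + c_0
  gamma(1) = phi_1 gamma(0) + c_1
Substituting the second into the first: gamma(0) (1 - phi_1^2) = c_0 + phi_1 c_1, so
  gamma(0) = c_0 / (1 - phi_1^2) = 1 / (1 - (-0.512)^2) = 1 / 0.737856 = 1.355278.
  gamma(1) = phi_1 gamma(0) = (-0.512)(1.355278) = -0.693902.
Therefore gamma(1) = -0.6939 (to 4 decimal places).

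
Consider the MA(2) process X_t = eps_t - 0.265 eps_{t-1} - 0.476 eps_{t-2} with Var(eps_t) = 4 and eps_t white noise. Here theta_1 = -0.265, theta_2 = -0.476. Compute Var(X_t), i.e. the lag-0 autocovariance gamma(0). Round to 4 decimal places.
\gamma(0) = 5.1872

For an MA(q) process X_t = eps_t + sum_i theta_i eps_{t-i} with
Var(eps_t) = sigma^2, the variance is
  gamma(0) = sigma^2 * (1 + sum_i theta_i^2).
  sum_i theta_i^2 = (-0.265)^2 + (-0.476)^2 = 0.070225 + 0.226576 = 0.296801.
  gamma(0) = 4 * (1 + 0.296801) = 4 * 1.296801 = 5.187204, which rounds to 5.1872.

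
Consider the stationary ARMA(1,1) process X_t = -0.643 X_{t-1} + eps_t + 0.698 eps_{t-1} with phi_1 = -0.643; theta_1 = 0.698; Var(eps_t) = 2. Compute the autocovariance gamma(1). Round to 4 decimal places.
\gamma(1) = 0.1034

Multiply the model equation by X_{t-k} and take expectations. With theta_0 = psi_0 = 1 and psi_j the MA(infinity) weights, this gives
  gamma(k) - sum_i phi_i gamma(k-i) = c_k,
  c_k = sigma^2 * sum_{j=k..q} theta_j psi_{j-k}   (c_k = 0 for k > q),
using gamma(-m) = gamma(m).
psi-weights needed (psi_j = theta_j + sum_i phi_i psi_{j-i}):
  psi_1 = theta_1 + phi_1 = 0.698 + (-0.643) = 0.055
Right-hand sides:
  c_0 = sigma^2 (1 + theta_1 psi_1) = 2 * (1 + (0.698)(0.055)) = 2 * 1.03839 = 2.07678
  c_1 = sigma^2 theta_1 = 2 * (0.698) = 1.396
  c_2 = 0
Equations for k = 0 and k = 1 (AR order 1):
  gamma(0) = phi_1 gamma(1) + c_0
  gamma(1) = phi_1 gamma(0) + c_1
Substituting the second into the first: gamma(0) (1 - phi_1^2) = c_0 + phi_1 c_1, so
  gamma(0) = (c_0 + phi_1 c_1) / (1 - phi_1^2) = (2.07678 + (-0.643)(1.396)) / (1 - (-0.643)^2) = 1.179152 / 0.586551 = 2.010315.
  gamma(1) = phi_1 gamma(0) + c_1 = (-0.643)(2.010315) + (1.396) = 0.103368.
Therefore gamma(1) = 0.1034 (to 4 decimal places).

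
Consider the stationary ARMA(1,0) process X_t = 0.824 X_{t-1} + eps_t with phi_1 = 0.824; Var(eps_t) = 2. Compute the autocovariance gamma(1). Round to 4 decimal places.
\gamma(1) = 5.1336

Multiply the model equation by X_{t-k} and take expectations. With theta_0 = psi_0 = 1 and psi_j the MA(infinity) weights, this gives
  gamma(k) - sum_i phi_i gamma(k-i) = c_k,
  c_k = sigma^2 * sum_{j=k..q} theta_j psi_{j-k}   (c_k = 0 for k > q),
using gamma(-m) = gamma(m).
Pure AR (q = 0): c_0 = sigma^2 = 2, c_k = 0 for k >= 1.
Equations for k = 0 and k = 1 (AR order 1):
  gamma(0) = phi_1 gamma(1) + c_0
  gamma(1) = phi_1 gamma(0) + c_1
Substituting the second into the first: gamma(0) (1 - phi_1^2) = c_0 + phi_1 c_1, so
  gamma(0) = c_0 / (1 - phi_1^2) = 2 / (1 - (0.824)^2) = 2 / 0.321024 = 6.230064.
  gamma(1) = phi_1 gamma(0) = (0.824)(6.230064) = 5.133573.
Therefore gamma(1) = 5.1336 (to 4 decimal places).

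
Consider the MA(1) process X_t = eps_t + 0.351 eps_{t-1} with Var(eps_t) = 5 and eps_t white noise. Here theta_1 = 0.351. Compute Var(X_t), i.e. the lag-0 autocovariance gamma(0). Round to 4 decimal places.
\gamma(0) = 5.6160

For an MA(q) process X_t = eps_t + sum_i theta_i eps_{t-i} with
Var(eps_t) = sigma^2, the variance is
  gamma(0) = sigma^2 * (1 + sum_i theta_i^2).
  sum_i theta_i^2 = (0.351)^2 = 0.123201.
  gamma(0) = 5 * (1 + 0.123201) = 5 * 1.123201 = 5.616005, which rounds to 5.6160.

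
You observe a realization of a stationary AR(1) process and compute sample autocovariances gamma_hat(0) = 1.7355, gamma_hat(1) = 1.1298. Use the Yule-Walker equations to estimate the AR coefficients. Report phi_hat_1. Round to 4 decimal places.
\hat\phi_{1} = 0.6510

The Yule-Walker equations for an AR(p) process read, in matrix form,
  Gamma_p phi = r_p,   with   (Gamma_p)_{ij} = gamma(|i - j|),
                       (r_p)_i = gamma(i),   i,j = 1..p.
Substitute the sample gammas (Toeplitz matrix and right-hand side of size 1):
  Gamma_p = [[1.7355]]
  r_p     = [1.1298]
With p = 1 this is the single equation gamma(0) phi_1 = gamma(1):
  phi_hat_1 = gamma(1) / gamma(0) = 1.1298 / 1.7355 = 0.6510.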